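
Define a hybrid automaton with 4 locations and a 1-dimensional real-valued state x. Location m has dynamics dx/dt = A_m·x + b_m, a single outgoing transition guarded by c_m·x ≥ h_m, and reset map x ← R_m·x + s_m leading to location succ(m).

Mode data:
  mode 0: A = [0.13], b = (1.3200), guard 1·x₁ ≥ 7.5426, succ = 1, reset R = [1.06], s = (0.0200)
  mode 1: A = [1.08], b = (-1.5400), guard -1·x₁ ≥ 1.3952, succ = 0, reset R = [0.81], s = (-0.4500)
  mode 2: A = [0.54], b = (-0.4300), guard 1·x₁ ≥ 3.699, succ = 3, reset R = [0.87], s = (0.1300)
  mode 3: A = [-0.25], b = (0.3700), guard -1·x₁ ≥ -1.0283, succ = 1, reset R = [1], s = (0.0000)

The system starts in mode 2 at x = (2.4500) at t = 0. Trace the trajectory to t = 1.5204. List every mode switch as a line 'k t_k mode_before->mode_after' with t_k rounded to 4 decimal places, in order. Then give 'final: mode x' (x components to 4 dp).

Mode 2: guard c·x = 3.6990 hit at Δt = 1.0419 (t = 1.0419), x⁻ = (3.6990) → reset → x⁺ = (3.3481), jump to mode 3
Mode 3: flow for 0.4785 to horizon, guard not reached → x = (3.1375)

1 1.0419 2->3
final: 3 3.1375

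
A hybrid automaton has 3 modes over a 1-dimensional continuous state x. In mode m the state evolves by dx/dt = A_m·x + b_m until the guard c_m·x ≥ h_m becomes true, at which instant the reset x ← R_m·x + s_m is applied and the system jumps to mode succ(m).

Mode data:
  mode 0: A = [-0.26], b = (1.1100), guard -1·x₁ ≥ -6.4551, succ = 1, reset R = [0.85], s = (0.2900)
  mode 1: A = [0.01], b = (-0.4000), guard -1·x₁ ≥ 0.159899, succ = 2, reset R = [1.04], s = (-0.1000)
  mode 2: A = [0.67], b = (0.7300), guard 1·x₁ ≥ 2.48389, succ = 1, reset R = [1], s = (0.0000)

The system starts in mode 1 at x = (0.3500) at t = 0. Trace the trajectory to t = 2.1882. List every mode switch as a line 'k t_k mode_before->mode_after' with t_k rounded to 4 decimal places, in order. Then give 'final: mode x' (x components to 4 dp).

1 1.2778 1->2
final: 2 0.4255

Mode 1: guard c·x = 0.1599 hit at Δt = 1.2778 (t = 1.2778), x⁻ = (-0.1599) → reset → x⁺ = (-0.2663), jump to mode 2
Mode 2: flow for 0.9104 to horizon, guard not reached → x = (0.4255)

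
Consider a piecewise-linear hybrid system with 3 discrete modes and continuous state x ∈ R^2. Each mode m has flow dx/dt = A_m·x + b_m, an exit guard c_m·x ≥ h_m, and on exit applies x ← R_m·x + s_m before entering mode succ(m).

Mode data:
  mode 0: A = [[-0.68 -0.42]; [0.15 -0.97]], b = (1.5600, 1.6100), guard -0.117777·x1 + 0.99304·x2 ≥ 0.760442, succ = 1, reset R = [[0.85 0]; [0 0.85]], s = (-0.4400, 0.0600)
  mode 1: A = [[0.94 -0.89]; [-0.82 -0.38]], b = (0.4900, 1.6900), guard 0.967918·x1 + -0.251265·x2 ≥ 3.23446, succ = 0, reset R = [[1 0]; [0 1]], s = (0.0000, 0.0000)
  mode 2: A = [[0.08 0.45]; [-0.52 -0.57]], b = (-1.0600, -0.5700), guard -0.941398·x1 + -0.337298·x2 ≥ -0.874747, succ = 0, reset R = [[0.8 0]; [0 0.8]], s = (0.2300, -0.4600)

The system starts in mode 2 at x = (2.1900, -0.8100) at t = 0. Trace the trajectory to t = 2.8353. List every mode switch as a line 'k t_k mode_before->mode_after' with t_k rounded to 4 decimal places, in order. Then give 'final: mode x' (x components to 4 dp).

Mode 2: guard c·x = -0.8747 hit at Δt = 0.5627 (t = 0.5627), x⁻ = (1.3983, -1.3093) → reset → x⁺ = (1.3487, -1.5075), jump to mode 0
Mode 0: guard c·x = 0.7604 hit at Δt = 1.3263 (t = 1.8890), x⁻ = (1.8483, 0.9850) → reset → x⁺ = (1.1310, 0.8972), jump to mode 1
Mode 1: flow for 0.9463 to horizon, guard not reached → x = (2.1806, 0.9185)

1 0.5627 2->0
2 1.8890 0->1
final: 1 2.1806 0.9185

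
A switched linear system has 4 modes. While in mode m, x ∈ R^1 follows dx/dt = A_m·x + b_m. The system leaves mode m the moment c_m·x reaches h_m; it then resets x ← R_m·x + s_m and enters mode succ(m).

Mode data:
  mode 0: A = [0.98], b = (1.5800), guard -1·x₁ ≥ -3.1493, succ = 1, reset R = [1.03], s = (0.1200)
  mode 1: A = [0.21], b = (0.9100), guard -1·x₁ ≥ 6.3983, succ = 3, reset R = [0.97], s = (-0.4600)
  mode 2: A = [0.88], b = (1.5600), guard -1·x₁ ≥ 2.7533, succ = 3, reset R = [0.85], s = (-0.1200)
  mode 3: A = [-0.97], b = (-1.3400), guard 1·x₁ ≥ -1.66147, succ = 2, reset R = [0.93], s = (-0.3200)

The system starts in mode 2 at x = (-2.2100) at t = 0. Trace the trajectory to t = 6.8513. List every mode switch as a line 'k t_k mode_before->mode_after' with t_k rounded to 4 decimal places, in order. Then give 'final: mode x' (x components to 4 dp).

1 0.9177 2->3
2 2.3082 3->2
3 4.9918 2->3
4 6.3823 3->2
final: 2 -1.9124

Mode 2: guard c·x = 2.7533 hit at Δt = 0.9177 (t = 0.9177), x⁻ = (-2.7533) → reset → x⁺ = (-2.4603), jump to mode 3
Mode 3: guard c·x = -1.6615 hit at Δt = 1.3905 (t = 2.3082), x⁻ = (-1.6615) → reset → x⁺ = (-1.8652), jump to mode 2
Mode 2: guard c·x = 2.7533 hit at Δt = 2.6836 (t = 4.9918), x⁻ = (-2.7533) → reset → x⁺ = (-2.4603), jump to mode 3
Mode 3: guard c·x = -1.6615 hit at Δt = 1.3905 (t = 6.3823), x⁻ = (-1.6615) → reset → x⁺ = (-1.8652), jump to mode 2
Mode 2: flow for 0.4690 to horizon, guard not reached → x = (-1.9124)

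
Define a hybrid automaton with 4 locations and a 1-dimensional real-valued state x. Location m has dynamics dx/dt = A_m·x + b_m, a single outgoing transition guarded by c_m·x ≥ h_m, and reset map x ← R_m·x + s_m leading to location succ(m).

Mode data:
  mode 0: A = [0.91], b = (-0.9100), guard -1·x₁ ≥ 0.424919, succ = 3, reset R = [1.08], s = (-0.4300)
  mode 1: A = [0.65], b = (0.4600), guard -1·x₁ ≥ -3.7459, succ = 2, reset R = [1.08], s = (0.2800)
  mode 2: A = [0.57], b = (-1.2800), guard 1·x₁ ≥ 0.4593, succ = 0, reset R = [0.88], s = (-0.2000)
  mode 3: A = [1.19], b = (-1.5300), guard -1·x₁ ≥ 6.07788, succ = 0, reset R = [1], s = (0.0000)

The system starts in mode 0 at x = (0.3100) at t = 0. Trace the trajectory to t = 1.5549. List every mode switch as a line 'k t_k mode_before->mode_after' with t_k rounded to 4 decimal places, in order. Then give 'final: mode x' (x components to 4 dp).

Mode 0: guard c·x = 0.4249 hit at Δt = 0.7969 (t = 0.7969), x⁻ = (-0.4249) → reset → x⁺ = (-0.8889), jump to mode 3
Mode 3: flow for 0.7580 to horizon, guard not reached → x = (-4.0738)

1 0.7969 0->3
final: 3 -4.0738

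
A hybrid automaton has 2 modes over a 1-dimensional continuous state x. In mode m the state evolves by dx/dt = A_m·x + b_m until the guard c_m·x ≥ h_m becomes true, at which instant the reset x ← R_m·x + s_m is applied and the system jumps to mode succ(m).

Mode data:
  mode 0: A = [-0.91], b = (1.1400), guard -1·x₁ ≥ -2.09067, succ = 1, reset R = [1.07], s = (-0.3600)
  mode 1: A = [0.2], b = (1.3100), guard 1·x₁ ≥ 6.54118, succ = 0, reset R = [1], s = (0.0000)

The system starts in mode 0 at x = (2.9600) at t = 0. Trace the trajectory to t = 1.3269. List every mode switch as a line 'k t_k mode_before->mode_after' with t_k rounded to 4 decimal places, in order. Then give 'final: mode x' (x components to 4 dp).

1 0.7821 0->1
final: 1 2.8471

Mode 0: guard c·x = -2.0907 hit at Δt = 0.7821 (t = 0.7821), x⁻ = (2.0907) → reset → x⁺ = (1.8770), jump to mode 1
Mode 1: flow for 0.5448 to horizon, guard not reached → x = (2.8471)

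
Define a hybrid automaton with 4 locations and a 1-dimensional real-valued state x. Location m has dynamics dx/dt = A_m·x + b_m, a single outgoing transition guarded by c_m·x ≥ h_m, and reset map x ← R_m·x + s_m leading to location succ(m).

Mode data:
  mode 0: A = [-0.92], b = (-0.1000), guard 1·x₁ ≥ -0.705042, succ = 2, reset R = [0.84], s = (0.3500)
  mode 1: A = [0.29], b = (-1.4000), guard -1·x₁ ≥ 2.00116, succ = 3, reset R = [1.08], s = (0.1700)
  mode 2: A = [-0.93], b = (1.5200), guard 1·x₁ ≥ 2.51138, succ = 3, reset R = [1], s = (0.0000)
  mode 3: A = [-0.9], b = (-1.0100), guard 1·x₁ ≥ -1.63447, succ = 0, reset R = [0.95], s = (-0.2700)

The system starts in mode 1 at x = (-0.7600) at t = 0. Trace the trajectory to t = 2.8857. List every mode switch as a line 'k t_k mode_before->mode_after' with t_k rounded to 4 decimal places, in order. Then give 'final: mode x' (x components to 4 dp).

1 0.6917 1->3
2 1.2790 3->0
3 2.4266 0->2
final: 2 0.4099

Mode 1: guard c·x = 2.0012 hit at Δt = 0.6917 (t = 0.6917), x⁻ = (-2.0012) → reset → x⁺ = (-1.9913), jump to mode 3
Mode 3: guard c·x = -1.6345 hit at Δt = 0.5873 (t = 1.2790), x⁻ = (-1.6345) → reset → x⁺ = (-1.8227), jump to mode 0
Mode 0: guard c·x = -0.7050 hit at Δt = 1.1476 (t = 2.4266), x⁻ = (-0.7050) → reset → x⁺ = (-0.2422), jump to mode 2
Mode 2: flow for 0.4591 to horizon, guard not reached → x = (0.4099)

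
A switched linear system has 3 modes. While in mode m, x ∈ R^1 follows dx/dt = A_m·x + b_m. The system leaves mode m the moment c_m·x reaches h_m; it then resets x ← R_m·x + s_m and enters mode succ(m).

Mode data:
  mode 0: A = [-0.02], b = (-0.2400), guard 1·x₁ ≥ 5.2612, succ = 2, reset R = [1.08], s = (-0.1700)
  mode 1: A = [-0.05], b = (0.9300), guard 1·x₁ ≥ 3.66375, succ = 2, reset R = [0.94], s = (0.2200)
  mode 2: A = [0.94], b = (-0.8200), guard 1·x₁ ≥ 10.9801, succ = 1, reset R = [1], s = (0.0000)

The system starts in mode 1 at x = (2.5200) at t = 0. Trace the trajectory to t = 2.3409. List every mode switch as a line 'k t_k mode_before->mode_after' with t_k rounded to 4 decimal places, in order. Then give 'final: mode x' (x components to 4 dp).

Mode 1: guard c·x = 3.6637 hit at Δt = 1.4757 (t = 1.4757), x⁻ = (3.6637) → reset → x⁺ = (3.6639), jump to mode 2
Mode 2: flow for 0.8652 to horizon, guard not reached → x = (7.1682)

1 1.4757 1->2
final: 2 7.1682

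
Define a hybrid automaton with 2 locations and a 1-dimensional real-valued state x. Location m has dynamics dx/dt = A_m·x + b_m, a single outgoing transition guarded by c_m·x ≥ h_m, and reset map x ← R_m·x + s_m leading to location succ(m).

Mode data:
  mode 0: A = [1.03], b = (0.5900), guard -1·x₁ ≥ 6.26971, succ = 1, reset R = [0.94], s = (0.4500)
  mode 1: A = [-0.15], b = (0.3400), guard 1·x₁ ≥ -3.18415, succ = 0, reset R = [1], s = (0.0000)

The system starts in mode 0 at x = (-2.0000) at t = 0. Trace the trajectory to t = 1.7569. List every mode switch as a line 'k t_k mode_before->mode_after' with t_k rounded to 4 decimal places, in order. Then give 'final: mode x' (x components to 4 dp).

1 1.3439 0->1
final: 1 -4.9804

Mode 0: guard c·x = 6.2697 hit at Δt = 1.3439 (t = 1.3439), x⁻ = (-6.2697) → reset → x⁺ = (-5.4435), jump to mode 1
Mode 1: flow for 0.4130 to horizon, guard not reached → x = (-4.9804)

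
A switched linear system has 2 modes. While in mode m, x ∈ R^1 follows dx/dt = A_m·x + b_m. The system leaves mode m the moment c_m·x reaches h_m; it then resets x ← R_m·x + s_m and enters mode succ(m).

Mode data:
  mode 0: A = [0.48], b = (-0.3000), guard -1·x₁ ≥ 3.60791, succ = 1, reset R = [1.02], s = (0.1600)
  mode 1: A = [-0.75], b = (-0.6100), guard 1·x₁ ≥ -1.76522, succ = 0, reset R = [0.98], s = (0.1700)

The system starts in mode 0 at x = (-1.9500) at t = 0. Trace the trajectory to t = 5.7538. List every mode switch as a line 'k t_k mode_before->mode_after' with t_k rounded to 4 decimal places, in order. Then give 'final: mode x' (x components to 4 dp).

1 1.0355 0->1
2 2.4289 1->0
3 3.8066 0->1
4 5.2000 1->0
final: 0 -2.2252

Mode 0: guard c·x = 3.6079 hit at Δt = 1.0355 (t = 1.0355), x⁻ = (-3.6079) → reset → x⁺ = (-3.5201), jump to mode 1
Mode 1: guard c·x = -1.7652 hit at Δt = 1.3934 (t = 2.4289), x⁻ = (-1.7652) → reset → x⁺ = (-1.5599), jump to mode 0
Mode 0: guard c·x = 3.6079 hit at Δt = 1.3777 (t = 3.8066), x⁻ = (-3.6079) → reset → x⁺ = (-3.5201), jump to mode 1
Mode 1: guard c·x = -1.7652 hit at Δt = 1.3934 (t = 5.2000), x⁻ = (-1.7652) → reset → x⁺ = (-1.5599), jump to mode 0
Mode 0: flow for 0.5538 to horizon, guard not reached → x = (-2.2252)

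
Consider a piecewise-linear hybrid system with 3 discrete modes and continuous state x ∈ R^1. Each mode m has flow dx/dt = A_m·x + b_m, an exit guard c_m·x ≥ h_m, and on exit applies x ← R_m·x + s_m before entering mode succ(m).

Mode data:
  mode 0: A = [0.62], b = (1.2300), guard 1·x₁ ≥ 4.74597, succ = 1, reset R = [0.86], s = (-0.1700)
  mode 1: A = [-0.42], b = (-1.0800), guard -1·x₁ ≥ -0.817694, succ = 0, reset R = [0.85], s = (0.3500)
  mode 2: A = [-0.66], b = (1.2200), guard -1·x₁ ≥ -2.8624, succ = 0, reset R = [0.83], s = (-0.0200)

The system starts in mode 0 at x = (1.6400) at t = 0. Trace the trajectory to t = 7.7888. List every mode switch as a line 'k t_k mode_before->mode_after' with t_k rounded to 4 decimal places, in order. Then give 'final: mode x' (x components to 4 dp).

Mode 0: guard c·x = 4.7460 hit at Δt = 0.9984 (t = 0.9984), x⁻ = (4.7460) → reset → x⁺ = (3.9115), jump to mode 1
Mode 1: guard c·x = -0.8177 hit at Δt = 1.5443 (t = 2.5427), x⁻ = (0.8177) → reset → x⁺ = (1.0450), jump to mode 0
Mode 0: guard c·x = 4.7460 hit at Δt = 1.2877 (t = 3.8304), x⁻ = (4.7460) → reset → x⁺ = (3.9115), jump to mode 1
Mode 1: guard c·x = -0.8177 hit at Δt = 1.5443 (t = 5.3747), x⁻ = (0.8177) → reset → x⁺ = (1.0450), jump to mode 0
Mode 0: guard c·x = 4.7460 hit at Δt = 1.2877 (t = 6.6623), x⁻ = (4.7460) → reset → x⁺ = (3.9115), jump to mode 1
Mode 1: flow for 1.1265 to horizon, guard not reached → x = (1.4678)

1 0.9984 0->1
2 2.5427 1->0
3 3.8304 0->1
4 5.3747 1->0
5 6.6623 0->1
final: 1 1.4678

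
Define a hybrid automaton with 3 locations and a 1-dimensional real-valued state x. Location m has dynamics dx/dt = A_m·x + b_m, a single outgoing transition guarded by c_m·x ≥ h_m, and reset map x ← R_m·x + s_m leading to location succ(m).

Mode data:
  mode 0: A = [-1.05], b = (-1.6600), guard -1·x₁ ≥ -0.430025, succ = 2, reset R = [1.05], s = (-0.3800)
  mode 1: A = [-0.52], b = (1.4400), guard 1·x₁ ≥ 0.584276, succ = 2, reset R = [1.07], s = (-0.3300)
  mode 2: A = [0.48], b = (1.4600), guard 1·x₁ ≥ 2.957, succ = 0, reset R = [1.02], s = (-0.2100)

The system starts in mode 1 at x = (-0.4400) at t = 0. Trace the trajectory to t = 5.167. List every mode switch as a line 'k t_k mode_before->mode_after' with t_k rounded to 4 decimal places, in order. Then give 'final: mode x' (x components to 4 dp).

Mode 1: guard c·x = 0.5843 hit at Δt = 0.7393 (t = 0.7393), x⁻ = (0.5843) → reset → x⁺ = (0.2952), jump to mode 2
Mode 2: guard c·x = 2.9570 hit at Δt = 1.2219 (t = 1.9612), x⁻ = (2.9570) → reset → x⁺ = (2.8061), jump to mode 0
Mode 0: guard c·x = -0.4300 hit at Δt = 0.7429 (t = 2.7041), x⁻ = (0.4300) → reset → x⁺ = (0.0715), jump to mode 2
Mode 2: guard c·x = 2.9570 hit at Δt = 1.3664 (t = 4.0705), x⁻ = (2.9570) → reset → x⁺ = (2.8061), jump to mode 0
Mode 0: guard c·x = -0.4300 hit at Δt = 0.7429 (t = 4.8134), x⁻ = (0.4300) → reset → x⁺ = (0.0715), jump to mode 2
Mode 2: flow for 0.3536 to horizon, guard not reached → x = (0.6473)

1 0.7393 1->2
2 1.9612 2->0
3 2.7041 0->2
4 4.0705 2->0
5 4.8134 0->2
final: 2 0.6473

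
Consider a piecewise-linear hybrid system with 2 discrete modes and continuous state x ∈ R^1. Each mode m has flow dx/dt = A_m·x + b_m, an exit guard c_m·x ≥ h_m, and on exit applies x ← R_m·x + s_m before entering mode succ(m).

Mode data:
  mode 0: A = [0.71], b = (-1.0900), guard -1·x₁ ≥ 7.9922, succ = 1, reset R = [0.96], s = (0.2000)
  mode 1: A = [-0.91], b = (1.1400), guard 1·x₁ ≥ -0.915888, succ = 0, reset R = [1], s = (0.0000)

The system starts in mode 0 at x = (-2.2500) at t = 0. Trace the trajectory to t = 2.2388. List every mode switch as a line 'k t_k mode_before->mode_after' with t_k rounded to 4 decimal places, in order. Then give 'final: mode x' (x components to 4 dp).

Mode 0: guard c·x = 7.9922 hit at Δt = 1.3001 (t = 1.3001), x⁻ = (-7.9922) → reset → x⁺ = (-7.4725), jump to mode 1
Mode 1: flow for 0.9387 to horizon, guard not reached → x = (-2.4609)

1 1.3001 0->1
final: 1 -2.4609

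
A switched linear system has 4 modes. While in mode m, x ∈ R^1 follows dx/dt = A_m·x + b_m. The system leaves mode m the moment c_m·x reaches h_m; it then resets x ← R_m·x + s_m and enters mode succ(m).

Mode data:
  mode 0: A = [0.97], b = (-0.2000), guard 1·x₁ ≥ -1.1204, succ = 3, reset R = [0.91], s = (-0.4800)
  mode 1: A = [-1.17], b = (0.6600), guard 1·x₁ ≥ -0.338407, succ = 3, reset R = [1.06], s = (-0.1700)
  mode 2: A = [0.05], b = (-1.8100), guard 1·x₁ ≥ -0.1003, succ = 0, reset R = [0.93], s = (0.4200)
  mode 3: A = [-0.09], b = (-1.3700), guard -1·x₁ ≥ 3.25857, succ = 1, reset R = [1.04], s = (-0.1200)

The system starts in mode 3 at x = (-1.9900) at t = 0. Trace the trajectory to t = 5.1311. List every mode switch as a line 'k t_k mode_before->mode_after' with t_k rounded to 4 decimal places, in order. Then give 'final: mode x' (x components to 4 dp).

1 1.1198 3->1
2 2.4078 1->3
3 4.6915 3->1
final: 1 -1.8711

Mode 3: guard c·x = 3.2586 hit at Δt = 1.1198 (t = 1.1198), x⁻ = (-3.2586) → reset → x⁺ = (-3.5089), jump to mode 1
Mode 1: guard c·x = -0.3384 hit at Δt = 1.2880 (t = 2.4078), x⁻ = (-0.3384) → reset → x⁺ = (-0.5287), jump to mode 3
Mode 3: guard c·x = 3.2586 hit at Δt = 2.2837 (t = 4.6915), x⁻ = (-3.2586) → reset → x⁺ = (-3.5089), jump to mode 1
Mode 1: flow for 0.4396 to horizon, guard not reached → x = (-1.8711)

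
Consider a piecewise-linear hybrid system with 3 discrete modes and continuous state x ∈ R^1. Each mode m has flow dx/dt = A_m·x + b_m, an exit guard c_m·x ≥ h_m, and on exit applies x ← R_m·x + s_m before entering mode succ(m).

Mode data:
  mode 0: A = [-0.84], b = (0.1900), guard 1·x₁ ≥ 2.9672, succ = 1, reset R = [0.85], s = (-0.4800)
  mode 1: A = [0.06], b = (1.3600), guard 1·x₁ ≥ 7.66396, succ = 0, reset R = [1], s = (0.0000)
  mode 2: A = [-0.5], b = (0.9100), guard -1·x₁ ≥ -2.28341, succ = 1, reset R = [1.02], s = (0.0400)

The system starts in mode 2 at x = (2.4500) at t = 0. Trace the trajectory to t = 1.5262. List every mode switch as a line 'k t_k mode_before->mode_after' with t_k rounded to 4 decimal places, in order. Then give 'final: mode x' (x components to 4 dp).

Mode 2: guard c·x = -2.2834 hit at Δt = 0.6142 (t = 0.6142), x⁻ = (2.2834) → reset → x⁺ = (2.3691), jump to mode 1
Mode 1: flow for 0.9120 to horizon, guard not reached → x = (3.7772)

1 0.6142 2->1
final: 1 3.7772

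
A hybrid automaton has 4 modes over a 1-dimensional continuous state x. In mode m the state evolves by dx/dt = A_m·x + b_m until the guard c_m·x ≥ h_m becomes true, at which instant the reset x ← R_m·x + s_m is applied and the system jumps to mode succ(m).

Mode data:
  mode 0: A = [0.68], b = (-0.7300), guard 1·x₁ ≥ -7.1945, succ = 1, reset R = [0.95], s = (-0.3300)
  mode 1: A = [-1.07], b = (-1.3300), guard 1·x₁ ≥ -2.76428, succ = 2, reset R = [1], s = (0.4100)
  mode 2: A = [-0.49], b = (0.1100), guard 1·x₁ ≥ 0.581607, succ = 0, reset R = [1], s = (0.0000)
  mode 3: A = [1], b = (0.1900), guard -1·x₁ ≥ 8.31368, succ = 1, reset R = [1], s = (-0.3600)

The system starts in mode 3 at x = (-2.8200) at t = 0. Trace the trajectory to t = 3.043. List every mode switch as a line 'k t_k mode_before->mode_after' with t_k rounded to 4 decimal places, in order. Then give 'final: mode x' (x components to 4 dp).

Mode 3: guard c·x = 8.3137 hit at Δt = 1.1278 (t = 1.1278), x⁻ = (-8.3137) → reset → x⁺ = (-8.6737), jump to mode 1
Mode 1: guard c·x = -2.7643 hit at Δt = 1.4823 (t = 2.6101), x⁻ = (-2.7643) → reset → x⁺ = (-2.3543), jump to mode 2
Mode 2: flow for 0.4329 to horizon, guard not reached → x = (-1.8614)

1 1.1278 3->1
2 2.6101 1->2
final: 2 -1.8614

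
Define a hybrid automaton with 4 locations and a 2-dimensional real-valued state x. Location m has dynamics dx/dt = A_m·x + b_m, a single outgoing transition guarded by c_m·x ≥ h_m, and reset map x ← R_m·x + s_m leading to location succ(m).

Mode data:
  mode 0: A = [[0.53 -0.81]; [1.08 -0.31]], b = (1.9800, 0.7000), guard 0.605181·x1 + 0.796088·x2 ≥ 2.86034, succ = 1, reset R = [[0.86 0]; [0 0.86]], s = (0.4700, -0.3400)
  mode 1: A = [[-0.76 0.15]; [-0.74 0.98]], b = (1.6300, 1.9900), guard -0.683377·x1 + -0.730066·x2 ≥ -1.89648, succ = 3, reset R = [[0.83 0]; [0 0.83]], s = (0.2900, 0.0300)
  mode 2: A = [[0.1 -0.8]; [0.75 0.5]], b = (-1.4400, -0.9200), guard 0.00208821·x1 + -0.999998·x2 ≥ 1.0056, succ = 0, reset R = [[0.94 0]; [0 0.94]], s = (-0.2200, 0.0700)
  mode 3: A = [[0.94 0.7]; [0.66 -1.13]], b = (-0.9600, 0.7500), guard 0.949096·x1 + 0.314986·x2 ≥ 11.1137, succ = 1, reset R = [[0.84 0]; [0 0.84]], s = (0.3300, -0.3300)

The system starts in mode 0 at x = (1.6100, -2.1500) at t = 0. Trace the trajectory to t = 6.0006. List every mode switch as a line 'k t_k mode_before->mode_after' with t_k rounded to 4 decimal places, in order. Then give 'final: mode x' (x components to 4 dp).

Mode 0: guard c·x = 2.8603 hit at Δt = 0.6026 (t = 0.6026), x⁻ = (4.2289, 0.3782) → reset → x⁺ = (4.1069, -0.0148), jump to mode 1
Mode 1: guard c·x = -1.8965 hit at Δt = 0.5449 (t = 1.1475), x⁻ = (3.4197, -0.6034) → reset → x⁺ = (3.1284, -0.4708), jump to mode 3
Mode 3: guard c·x = 11.1137 hit at Δt = 1.3508 (t = 2.4983), x⁻ = (10.5546, 3.4808) → reset → x⁺ = (9.1958, 2.5939), jump to mode 1
Mode 1: guard c·x = -1.8965 hit at Δt = 2.3353 (t = 4.8336), x⁻ = (3.4000, -0.5849) → reset → x⁺ = (3.1120, -0.4555), jump to mode 3
Mode 3: flow for 1.1670 to horizon, guard not reached → x = (8.6286, 2.8272)

1 0.6026 0->1
2 1.1475 1->3
3 2.4983 3->1
4 4.8336 1->3
final: 3 8.6286 2.8272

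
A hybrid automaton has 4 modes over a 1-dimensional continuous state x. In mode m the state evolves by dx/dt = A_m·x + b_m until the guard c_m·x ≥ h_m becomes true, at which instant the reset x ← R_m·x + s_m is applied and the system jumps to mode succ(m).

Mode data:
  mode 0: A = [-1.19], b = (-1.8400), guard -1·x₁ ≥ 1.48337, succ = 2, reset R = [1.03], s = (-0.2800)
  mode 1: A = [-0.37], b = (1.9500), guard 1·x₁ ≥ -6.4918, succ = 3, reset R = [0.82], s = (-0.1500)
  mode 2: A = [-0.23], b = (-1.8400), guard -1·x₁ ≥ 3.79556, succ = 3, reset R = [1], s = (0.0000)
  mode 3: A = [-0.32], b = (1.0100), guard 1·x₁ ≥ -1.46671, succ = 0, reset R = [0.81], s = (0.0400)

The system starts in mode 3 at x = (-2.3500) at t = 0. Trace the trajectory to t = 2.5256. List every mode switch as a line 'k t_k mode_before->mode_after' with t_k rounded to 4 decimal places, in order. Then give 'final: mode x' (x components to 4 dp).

Mode 3: guard c·x = -1.4667 hit at Δt = 0.5464 (t = 0.5464), x⁻ = (-1.4667) → reset → x⁺ = (-1.1480), jump to mode 0
Mode 0: guard c·x = 1.4834 hit at Δt = 1.5514 (t = 2.0978), x⁻ = (-1.4834) → reset → x⁺ = (-1.8079), jump to mode 2
Mode 2: flow for 0.4278 to horizon, guard not reached → x = (-2.3881)

1 0.5464 3->0
2 2.0978 0->2
final: 2 -2.3881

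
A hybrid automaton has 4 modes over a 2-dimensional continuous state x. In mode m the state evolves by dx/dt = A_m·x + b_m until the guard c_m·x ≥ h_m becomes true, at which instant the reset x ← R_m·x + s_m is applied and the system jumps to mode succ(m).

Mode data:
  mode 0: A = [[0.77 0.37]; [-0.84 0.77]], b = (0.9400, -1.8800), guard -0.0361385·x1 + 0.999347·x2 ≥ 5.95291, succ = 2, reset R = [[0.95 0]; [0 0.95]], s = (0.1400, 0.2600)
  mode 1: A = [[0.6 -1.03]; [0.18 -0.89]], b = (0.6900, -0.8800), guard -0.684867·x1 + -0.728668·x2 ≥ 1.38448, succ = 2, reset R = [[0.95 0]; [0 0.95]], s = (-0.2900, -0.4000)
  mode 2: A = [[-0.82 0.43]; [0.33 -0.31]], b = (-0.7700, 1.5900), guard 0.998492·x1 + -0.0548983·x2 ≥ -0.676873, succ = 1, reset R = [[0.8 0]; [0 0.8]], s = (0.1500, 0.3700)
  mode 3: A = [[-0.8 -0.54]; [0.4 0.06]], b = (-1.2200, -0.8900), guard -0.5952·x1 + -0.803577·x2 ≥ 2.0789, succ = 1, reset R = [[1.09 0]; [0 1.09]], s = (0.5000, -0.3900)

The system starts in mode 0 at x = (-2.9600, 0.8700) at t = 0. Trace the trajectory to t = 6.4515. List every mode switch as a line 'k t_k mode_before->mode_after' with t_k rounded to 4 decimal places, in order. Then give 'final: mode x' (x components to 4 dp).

1 1.4745 0->2
2 2.6481 2->1
3 3.6417 1->2
4 6.0534 2->1
final: 1 -0.8095 1.1304

Mode 0: guard c·x = 5.9529 hit at Δt = 1.4745 (t = 1.4745), x⁻ = (-4.2995, 5.8013) → reset → x⁺ = (-3.9446, 5.7713), jump to mode 2
Mode 2: guard c·x = -0.6769 hit at Δt = 1.1736 (t = 2.6481), x⁻ = (-0.4028, 5.0039) → reset → x⁺ = (-0.1722, 4.3731), jump to mode 1
Mode 1: guard c·x = 1.3845 hit at Δt = 0.9936 (t = 3.6417), x⁻ = (-3.0762, 0.9913) → reset → x⁺ = (-3.2124, 0.5417), jump to mode 2
Mode 2: guard c·x = -0.6769 hit at Δt = 2.4117 (t = 6.0534), x⁻ = (-0.5602, 2.1403) → reset → x⁺ = (-0.2982, 2.0822), jump to mode 1
Mode 1: flow for 0.3981 to horizon, guard not reached → x = (-0.8095, 1.1304)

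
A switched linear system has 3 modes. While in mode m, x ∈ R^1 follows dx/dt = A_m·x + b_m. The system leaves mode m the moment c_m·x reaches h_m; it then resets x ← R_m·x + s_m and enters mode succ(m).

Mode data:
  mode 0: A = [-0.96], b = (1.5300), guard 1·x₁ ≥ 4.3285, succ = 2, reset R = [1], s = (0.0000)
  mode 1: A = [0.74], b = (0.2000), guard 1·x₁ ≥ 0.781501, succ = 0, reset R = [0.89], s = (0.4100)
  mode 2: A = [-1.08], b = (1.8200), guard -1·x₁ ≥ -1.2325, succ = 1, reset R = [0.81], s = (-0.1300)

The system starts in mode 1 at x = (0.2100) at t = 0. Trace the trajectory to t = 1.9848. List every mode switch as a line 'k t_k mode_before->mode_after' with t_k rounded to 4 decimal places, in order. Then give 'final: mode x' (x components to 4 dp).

Mode 1: guard c·x = 0.7815 hit at Δt = 1.0593 (t = 1.0593), x⁻ = (0.7815) → reset → x⁺ = (1.1055), jump to mode 0
Mode 0: flow for 0.9255 to horizon, guard not reached → x = (1.3930)

1 1.0593 1->0
final: 0 1.3930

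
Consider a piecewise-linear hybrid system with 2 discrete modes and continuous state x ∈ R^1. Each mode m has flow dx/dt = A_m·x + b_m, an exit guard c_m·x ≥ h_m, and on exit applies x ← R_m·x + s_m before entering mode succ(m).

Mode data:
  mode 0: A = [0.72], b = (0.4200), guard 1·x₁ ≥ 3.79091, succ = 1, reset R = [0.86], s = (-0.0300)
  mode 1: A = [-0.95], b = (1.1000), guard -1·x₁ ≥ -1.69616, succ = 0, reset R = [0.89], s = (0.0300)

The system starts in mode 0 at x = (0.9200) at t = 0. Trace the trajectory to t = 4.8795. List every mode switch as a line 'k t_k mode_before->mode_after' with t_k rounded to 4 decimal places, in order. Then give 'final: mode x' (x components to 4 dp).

Mode 0: guard c·x = 3.7909 hit at Δt = 1.4834 (t = 1.4834), x⁻ = (3.7909) → reset → x⁺ = (3.2302), jump to mode 1
Mode 1: guard c·x = -1.6962 hit at Δt = 1.4190 (t = 2.9024), x⁻ = (1.6962) → reset → x⁺ = (1.5396), jump to mode 0
Mode 0: guard c·x = 3.7909 hit at Δt = 1.0041 (t = 3.9065), x⁻ = (3.7909) → reset → x⁺ = (3.2302), jump to mode 1
Mode 1: flow for 0.9730 to horizon, guard not reached → x = (1.9802)

1 1.4834 0->1
2 2.9024 1->0
3 3.9065 0->1
final: 1 1.9802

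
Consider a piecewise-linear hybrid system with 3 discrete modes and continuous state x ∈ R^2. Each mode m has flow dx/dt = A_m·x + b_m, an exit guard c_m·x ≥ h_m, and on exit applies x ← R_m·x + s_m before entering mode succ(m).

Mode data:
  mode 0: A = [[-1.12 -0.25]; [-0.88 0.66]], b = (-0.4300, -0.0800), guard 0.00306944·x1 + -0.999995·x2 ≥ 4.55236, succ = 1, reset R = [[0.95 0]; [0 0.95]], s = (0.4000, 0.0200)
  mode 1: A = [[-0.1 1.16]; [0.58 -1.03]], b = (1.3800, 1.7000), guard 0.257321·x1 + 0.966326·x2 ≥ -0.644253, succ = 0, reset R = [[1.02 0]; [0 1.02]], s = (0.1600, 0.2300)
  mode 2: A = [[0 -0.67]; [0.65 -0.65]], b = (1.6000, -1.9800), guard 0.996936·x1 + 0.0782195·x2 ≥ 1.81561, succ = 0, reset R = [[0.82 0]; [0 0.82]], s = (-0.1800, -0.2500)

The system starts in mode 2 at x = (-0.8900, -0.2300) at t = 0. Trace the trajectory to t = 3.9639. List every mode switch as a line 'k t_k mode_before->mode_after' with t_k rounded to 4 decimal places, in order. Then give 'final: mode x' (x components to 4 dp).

Mode 2: guard c·x = 1.8156 hit at Δt = 1.2113 (t = 1.2113), x⁻ = (1.9327, -1.4215) → reset → x⁺ = (1.4048, -1.4157), jump to mode 0
Mode 0: guard c·x = 4.5524 hit at Δt = 1.1538 (t = 2.3651), x⁻ = (0.6219, -4.5505) → reset → x⁺ = (0.9908, -4.3030), jump to mode 1
Mode 1: guard c·x = -0.6443 hit at Δt = 0.9093 (t = 3.2744), x⁻ = (-0.0455, -0.6546) → reset → x⁺ = (0.1136, -0.4377), jump to mode 0
Mode 0: flow for 0.6895 to horizon, guard not reached → x = (-0.0797, -0.7654)

1 1.2113 2->0
2 2.3651 0->1
3 3.2744 1->0
final: 0 -0.0797 -0.7654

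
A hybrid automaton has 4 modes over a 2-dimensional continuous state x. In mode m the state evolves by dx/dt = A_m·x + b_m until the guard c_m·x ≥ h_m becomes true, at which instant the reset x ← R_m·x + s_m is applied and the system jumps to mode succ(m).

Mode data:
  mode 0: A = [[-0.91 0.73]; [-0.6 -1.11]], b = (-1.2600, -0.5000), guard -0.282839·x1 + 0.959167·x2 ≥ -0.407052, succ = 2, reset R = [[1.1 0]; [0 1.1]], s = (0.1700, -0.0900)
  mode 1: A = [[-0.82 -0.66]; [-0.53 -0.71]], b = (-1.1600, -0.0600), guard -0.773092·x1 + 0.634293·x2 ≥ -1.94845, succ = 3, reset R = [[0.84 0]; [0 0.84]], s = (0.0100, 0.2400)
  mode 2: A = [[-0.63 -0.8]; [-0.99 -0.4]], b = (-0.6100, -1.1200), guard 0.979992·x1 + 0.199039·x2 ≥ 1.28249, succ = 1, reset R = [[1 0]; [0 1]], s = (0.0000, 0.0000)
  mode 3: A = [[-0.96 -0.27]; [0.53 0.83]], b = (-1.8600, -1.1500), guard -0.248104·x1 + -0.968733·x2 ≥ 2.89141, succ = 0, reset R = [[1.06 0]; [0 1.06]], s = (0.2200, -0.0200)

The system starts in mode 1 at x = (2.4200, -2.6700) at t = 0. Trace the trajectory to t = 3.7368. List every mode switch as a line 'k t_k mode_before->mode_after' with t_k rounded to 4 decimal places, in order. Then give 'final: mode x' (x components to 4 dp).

1 1.3235 1->3
2 1.9527 3->0
3 2.9581 0->2
final: 2 -0.9539 -0.7318

Mode 1: guard c·x = -1.9485 hit at Δt = 1.3235 (t = 1.3235), x⁻ = (1.0383, -1.8063) → reset → x⁺ = (0.8822, -1.2773), jump to mode 3
Mode 3: guard c·x = 2.8914 hit at Δt = 0.6292 (t = 1.9527), x⁻ = (-0.1287, -2.9518) → reset → x⁺ = (0.0836, -3.1489), jump to mode 0
Mode 0: guard c·x = -0.4071 hit at Δt = 1.0054 (t = 2.9581), x⁻ = (-1.6302, -0.9051) → reset → x⁺ = (-1.6232, -1.0856), jump to mode 2
Mode 2: flow for 0.7787 to horizon, guard not reached → x = (-0.9539, -0.7318)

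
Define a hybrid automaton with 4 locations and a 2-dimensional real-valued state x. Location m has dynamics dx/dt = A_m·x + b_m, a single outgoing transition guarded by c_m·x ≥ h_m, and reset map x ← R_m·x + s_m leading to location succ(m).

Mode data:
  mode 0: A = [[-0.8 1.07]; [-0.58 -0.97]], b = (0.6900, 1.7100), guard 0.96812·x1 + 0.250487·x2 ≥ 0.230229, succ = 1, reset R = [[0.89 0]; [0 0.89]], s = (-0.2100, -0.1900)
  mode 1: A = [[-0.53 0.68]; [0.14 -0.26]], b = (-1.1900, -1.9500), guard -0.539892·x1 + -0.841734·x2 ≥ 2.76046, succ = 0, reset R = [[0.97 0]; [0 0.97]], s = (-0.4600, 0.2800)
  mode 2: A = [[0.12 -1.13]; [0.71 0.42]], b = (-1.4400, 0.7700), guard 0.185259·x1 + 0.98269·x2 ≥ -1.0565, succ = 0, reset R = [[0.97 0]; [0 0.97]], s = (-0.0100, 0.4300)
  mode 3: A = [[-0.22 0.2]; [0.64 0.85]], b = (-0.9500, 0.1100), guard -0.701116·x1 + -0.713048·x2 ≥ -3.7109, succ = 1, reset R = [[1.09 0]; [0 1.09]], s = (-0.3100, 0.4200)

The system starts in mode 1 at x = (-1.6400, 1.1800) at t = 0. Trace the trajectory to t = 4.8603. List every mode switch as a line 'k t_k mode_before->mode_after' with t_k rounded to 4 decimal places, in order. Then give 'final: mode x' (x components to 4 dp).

Mode 1: guard c·x = 2.7605 hit at Δt = 1.4079 (t = 1.4079), x⁻ = (-2.3357, -1.7814) → reset → x⁺ = (-2.7256, -1.4479), jump to mode 0
Mode 0: guard c·x = 0.2302 hit at Δt = 1.1992 (t = 2.6071), x⁻ = (-0.0867, 1.2542) → reset → x⁺ = (-0.2872, 0.9262), jump to mode 1
Mode 1: guard c·x = 2.7605 hit at Δt = 1.5316 (t = 4.1387), x⁻ = (-1.9554, -2.0253) → reset → x⁺ = (-2.3567, -1.6845), jump to mode 0
Mode 0: flow for 0.7216 to horizon, guard not reached → x = (-1.1053, 0.5739)

1 1.4079 1->0
2 2.6071 0->1
3 4.1387 1->0
final: 0 -1.1053 0.5739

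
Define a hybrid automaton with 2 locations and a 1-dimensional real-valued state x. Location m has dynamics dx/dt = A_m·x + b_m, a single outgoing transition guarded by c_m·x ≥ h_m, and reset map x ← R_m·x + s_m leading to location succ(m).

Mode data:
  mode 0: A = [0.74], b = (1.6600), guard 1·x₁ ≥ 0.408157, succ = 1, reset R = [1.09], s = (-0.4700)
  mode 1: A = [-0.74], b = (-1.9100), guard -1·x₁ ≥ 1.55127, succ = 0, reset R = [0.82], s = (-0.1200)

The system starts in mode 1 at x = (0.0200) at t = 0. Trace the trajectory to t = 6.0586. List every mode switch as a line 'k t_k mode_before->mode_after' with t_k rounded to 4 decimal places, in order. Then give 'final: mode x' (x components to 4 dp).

1 1.2521 1->0
2 2.7875 0->1
3 4.0159 1->0
4 5.5513 0->1
final: 1 -0.8250

Mode 1: guard c·x = 1.5513 hit at Δt = 1.2521 (t = 1.2521), x⁻ = (-1.5513) → reset → x⁺ = (-1.3920), jump to mode 0
Mode 0: guard c·x = 0.4082 hit at Δt = 1.5354 (t = 2.7875), x⁻ = (0.4082) → reset → x⁺ = (-0.0251), jump to mode 1
Mode 1: guard c·x = 1.5513 hit at Δt = 1.2285 (t = 4.0159), x⁻ = (-1.5513) → reset → x⁺ = (-1.3920), jump to mode 0
Mode 0: guard c·x = 0.4082 hit at Δt = 1.5354 (t = 5.5513), x⁻ = (0.4082) → reset → x⁺ = (-0.0251), jump to mode 1
Mode 1: flow for 0.5073 to horizon, guard not reached → x = (-0.8250)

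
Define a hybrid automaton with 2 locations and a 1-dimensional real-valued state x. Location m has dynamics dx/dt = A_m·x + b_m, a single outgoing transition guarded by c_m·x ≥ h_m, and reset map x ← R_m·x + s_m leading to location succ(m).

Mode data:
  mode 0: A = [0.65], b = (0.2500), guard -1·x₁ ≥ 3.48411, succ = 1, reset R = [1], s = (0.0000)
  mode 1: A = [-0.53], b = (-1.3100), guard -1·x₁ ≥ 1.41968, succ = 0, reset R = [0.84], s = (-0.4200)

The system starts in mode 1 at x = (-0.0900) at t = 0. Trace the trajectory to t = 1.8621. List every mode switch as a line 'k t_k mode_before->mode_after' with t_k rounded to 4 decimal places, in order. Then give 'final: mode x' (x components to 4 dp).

Mode 1: guard c·x = 1.4197 hit at Δt = 1.5417 (t = 1.5417), x⁻ = (-1.4197) → reset → x⁺ = (-1.6125), jump to mode 0
Mode 0: flow for 0.3204 to horizon, guard not reached → x = (-1.8968)

1 1.5417 1->0
final: 0 -1.8968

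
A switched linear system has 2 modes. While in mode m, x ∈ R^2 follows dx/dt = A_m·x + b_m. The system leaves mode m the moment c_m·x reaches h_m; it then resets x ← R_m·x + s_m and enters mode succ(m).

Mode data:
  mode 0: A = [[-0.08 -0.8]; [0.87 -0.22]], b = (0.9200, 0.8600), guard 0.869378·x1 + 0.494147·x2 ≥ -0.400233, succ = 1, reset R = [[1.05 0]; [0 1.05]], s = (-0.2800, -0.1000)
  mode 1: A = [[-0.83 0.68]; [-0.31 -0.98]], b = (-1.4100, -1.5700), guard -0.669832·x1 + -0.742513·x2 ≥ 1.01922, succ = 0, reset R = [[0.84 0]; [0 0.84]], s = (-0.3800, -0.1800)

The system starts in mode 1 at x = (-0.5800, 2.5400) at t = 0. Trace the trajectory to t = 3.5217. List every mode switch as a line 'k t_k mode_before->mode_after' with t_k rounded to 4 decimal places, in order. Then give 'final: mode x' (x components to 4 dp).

1 1.4120 1->0
2 2.1591 0->1
3 2.3881 1->0
4 2.9954 0->1
5 3.1840 1->0
final: 0 -0.4921 -0.6372

Mode 1: guard c·x = 1.0192 hit at Δt = 1.4120 (t = 1.4120), x⁻ = (-1.0914, -0.3881) → reset → x⁺ = (-1.2968, -0.5060), jump to mode 0
Mode 0: guard c·x = -0.4002 hit at Δt = 0.7471 (t = 2.1591), x⁻ = (-0.2925, -0.2954) → reset → x⁺ = (-0.5871, -0.4102), jump to mode 1
Mode 1: guard c·x = 1.0192 hit at Δt = 0.2290 (t = 2.3881), x⁻ = (-0.8526, -0.6035) → reset → x⁺ = (-1.0962, -0.6870), jump to mode 0
Mode 0: guard c·x = -0.4002 hit at Δt = 0.6073 (t = 2.9954), x⁻ = (-0.2186, -0.4254) → reset → x⁺ = (-0.5095, -0.5467), jump to mode 1
Mode 1: guard c·x = 1.0192 hit at Δt = 0.1886 (t = 3.1840), x⁻ = (-0.7559, -0.6907) → reset → x⁺ = (-1.0150, -0.7602), jump to mode 0
Mode 0: flow for 0.3377 to horizon, guard not reached → x = (-0.4921, -0.6372)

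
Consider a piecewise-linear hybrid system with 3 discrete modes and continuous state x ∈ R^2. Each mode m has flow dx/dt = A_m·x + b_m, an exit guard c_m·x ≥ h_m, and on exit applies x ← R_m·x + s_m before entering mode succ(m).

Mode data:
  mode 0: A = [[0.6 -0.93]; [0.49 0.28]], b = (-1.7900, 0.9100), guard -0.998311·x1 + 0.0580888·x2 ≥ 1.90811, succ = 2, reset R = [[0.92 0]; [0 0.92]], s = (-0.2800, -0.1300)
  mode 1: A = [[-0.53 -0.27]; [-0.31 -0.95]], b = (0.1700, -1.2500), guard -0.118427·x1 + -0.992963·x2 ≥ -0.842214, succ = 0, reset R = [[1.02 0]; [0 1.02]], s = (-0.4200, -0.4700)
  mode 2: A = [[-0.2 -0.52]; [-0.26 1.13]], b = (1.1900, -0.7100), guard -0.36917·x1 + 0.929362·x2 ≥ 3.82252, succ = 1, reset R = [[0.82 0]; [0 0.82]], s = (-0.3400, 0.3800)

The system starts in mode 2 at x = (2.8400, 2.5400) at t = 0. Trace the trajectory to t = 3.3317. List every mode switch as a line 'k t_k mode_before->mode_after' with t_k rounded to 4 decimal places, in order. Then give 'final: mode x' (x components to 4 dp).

Mode 2: guard c·x = 3.8225 hit at Δt = 0.8883 (t = 0.8883), x⁻ = (1.8562, 4.8504) → reset → x⁺ = (1.1821, 4.3573), jump to mode 1
Mode 1: guard c·x = -0.8422 hit at Δt = 0.9783 (t = 1.8666), x⁻ = (0.3925, 0.8014) → reset → x⁺ = (-0.0197, 0.3474), jump to mode 0
Mode 0: guard c·x = 1.9081 hit at Δt = 0.6444 (t = 2.5110), x⁻ = (-1.8665, 0.7700) → reset → x⁺ = (-1.9972, 0.5784), jump to mode 2
Mode 2: flow for 0.8207 to horizon, guard not reached → x = (-1.1112, 1.0621)

1 0.8883 2->1
2 1.8666 1->0
3 2.5110 0->2
final: 2 -1.1112 1.0621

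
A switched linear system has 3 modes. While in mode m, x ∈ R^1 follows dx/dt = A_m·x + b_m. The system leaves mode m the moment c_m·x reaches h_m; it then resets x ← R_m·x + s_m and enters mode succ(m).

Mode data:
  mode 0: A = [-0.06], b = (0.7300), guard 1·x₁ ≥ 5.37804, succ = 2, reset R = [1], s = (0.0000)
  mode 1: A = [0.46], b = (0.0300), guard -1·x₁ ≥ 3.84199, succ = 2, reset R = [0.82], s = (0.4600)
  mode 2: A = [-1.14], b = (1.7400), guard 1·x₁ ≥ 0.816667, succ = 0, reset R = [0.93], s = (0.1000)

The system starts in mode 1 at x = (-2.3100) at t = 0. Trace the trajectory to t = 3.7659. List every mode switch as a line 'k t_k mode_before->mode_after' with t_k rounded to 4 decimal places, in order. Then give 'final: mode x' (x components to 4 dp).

Mode 1: guard c·x = 3.8420 hit at Δt = 1.1310 (t = 1.1310), x⁻ = (-3.8420) → reset → x⁺ = (-2.6904), jump to mode 2
Mode 2: guard c·x = 0.8167 hit at Δt = 1.5632 (t = 2.6942), x⁻ = (0.8167) → reset → x⁺ = (0.8595), jump to mode 0
Mode 0: flow for 1.0717 to horizon, guard not reached → x = (1.5637)

1 1.1310 1->2
2 2.6942 2->0
final: 0 1.5637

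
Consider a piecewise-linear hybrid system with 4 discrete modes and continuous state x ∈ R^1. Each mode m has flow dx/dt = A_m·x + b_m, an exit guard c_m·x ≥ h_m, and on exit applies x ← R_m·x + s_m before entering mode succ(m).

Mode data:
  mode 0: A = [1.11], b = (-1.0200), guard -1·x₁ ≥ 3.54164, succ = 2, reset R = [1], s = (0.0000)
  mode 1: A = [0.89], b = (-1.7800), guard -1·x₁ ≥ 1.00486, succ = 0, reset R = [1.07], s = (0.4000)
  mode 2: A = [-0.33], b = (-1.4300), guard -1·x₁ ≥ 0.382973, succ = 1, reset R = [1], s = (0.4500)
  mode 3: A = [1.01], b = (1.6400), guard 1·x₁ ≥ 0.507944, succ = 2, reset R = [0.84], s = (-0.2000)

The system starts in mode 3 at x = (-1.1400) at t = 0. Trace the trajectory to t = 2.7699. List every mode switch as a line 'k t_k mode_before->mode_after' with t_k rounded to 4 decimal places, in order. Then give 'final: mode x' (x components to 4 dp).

1 1.4684 3->2
2 1.9033 2->1
3 2.3990 1->0
final: 0 -1.4872

Mode 3: guard c·x = 0.5079 hit at Δt = 1.4684 (t = 1.4684), x⁻ = (0.5079) → reset → x⁺ = (0.2267), jump to mode 2
Mode 2: guard c·x = 0.3830 hit at Δt = 0.4349 (t = 1.9033), x⁻ = (-0.3830) → reset → x⁺ = (0.0670), jump to mode 1
Mode 1: guard c·x = 1.0049 hit at Δt = 0.4957 (t = 2.3990), x⁻ = (-1.0049) → reset → x⁺ = (-0.6752), jump to mode 0
Mode 0: flow for 0.3709 to horizon, guard not reached → x = (-1.4872)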